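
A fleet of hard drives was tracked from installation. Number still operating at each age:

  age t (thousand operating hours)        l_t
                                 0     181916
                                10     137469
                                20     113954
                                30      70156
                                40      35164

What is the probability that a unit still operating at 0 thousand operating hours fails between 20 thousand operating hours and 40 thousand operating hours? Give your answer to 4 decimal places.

This is the probability of reaching 20 but not 40, conditional on being operational at 0: (l_20 − l_40) / l_0.
= (113954 − 35164) / 181916 = 78790 / 181916 = 0.433112.

0.4331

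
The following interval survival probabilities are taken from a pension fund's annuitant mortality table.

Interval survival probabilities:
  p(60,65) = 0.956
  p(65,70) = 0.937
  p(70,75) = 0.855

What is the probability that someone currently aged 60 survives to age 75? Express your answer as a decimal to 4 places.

0.7659

Survival from 60 to 75 is the product of surviving each interval: 0.956 × 0.937 × 0.855.
= 0.765885.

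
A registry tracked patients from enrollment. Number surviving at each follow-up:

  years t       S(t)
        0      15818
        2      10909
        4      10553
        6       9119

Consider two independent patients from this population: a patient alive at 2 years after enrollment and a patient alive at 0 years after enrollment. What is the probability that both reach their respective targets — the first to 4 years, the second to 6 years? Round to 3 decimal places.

0.558

p₁ = S(4)/S(2) = 10553/10909 = 0.967366; p₂ = S(6)/S(0) = 9119/15818 = 0.576495.
P(both) = p₁ × p₂ = 0.967366 × 0.576495 = 0.557682.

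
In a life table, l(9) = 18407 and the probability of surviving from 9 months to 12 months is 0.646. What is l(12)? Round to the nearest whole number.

11891

l(12) = l(9) × p = 18407 × 0.646 = 11891.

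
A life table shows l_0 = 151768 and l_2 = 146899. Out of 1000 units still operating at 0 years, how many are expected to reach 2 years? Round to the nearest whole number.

The relevant probability is 146899/151768 = 0.967918.
Expected number = 1000 × 0.967918 = 968.

968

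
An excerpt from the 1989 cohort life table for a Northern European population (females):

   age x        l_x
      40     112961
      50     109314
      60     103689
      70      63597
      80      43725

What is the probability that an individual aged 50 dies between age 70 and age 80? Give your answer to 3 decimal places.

0.182

We want 20|10q50 = (l_70 − l_80)/l_50.
This is the probability of reaching 70 but not 80, conditional on being alive at 50: (l_70 − l_80) / l_50.
= (63597 − 43725) / 109314 = 19872 / 109314 = 0.181788.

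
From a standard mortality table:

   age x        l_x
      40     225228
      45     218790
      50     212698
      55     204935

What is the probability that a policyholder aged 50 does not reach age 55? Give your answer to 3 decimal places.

0.036

P(die before 55 | alive at 50) = 1 − l_55/l_50 = 1 − 204935/212698 = (7763)/212698 = 0.036498.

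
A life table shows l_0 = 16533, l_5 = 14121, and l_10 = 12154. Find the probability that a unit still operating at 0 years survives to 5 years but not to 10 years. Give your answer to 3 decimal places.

0.119

This is the probability of reaching 5 but not 10, conditional on being operational at 0: (l_5 − l_10) / l_0.
= (14121 − 12154) / 16533 = 1967 / 16533 = 0.118974.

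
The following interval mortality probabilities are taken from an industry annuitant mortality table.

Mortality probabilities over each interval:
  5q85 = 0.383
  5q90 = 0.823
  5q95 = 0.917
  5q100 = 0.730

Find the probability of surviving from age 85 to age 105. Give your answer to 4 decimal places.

0.0024

Chaining the interval survival probabilities: (1 − 0.383) × (1 − 0.823) × (1 − 0.917) × (1 − 0.730).
= 0.617 × 0.177 × 0.083 × 0.270 = 0.002447.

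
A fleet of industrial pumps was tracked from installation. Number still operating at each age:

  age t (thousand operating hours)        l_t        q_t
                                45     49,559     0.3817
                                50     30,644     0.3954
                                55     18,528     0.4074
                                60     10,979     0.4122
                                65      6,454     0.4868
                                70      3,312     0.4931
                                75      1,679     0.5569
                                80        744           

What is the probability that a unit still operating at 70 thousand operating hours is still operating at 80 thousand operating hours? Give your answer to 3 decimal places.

0.225

The conditional survival probability is l_80/l_70 = 744/3,312 = 0.224638.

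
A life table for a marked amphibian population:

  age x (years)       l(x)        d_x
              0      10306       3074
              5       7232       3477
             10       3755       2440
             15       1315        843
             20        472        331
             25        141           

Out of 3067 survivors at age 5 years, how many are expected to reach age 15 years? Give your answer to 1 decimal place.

557.7

The relevant probability is 1315/7232 = 0.181831.
Expected number = 3067 × 0.181831 = 557.7.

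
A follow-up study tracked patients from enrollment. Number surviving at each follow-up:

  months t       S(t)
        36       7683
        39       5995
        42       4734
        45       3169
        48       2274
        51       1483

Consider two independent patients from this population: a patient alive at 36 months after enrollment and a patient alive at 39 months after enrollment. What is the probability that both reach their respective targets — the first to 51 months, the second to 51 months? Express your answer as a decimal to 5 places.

0.04775

p₁ = S(51)/S(36) = 1483/7683 = 0.193024; p₂ = S(51)/S(39) = 1483/5995 = 0.247373.
P(both) = p₁ × p₂ = 0.193024 × 0.247373 = 0.047749.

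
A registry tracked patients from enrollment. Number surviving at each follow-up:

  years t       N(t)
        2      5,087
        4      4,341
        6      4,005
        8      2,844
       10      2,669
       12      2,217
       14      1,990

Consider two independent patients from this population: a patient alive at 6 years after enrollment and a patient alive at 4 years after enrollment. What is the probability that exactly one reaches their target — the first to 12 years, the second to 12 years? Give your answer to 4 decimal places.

p₁ = N(12)/N(6) = 2,217/4,005 = 0.553558; p₂ = N(12)/N(4) = 2,217/4,341 = 0.510712.
P(exactly one) = p₁(1−p₂) + (1−p₁)p₂ = 0.270849 + 0.228003 = 0.498853.

0.4989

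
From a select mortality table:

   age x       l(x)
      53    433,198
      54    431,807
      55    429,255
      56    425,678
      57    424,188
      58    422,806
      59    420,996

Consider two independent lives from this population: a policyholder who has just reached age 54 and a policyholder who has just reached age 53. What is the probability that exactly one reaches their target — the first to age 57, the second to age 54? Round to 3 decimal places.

0.021

p₁ = l(57)/l(54) = 424,188/431,807 = 0.982356; p₂ = l(54)/l(53) = 431,807/433,198 = 0.996789.
P(exactly one) = p₁(1−p₂) + (1−p₁)p₂ = 0.003154 + 0.017587 = 0.020742.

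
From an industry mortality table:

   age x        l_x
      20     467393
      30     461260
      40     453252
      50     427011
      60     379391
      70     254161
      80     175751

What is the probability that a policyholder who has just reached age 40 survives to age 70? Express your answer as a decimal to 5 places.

0.56075

We want 30p40 = l_70/l_40.
The conditional survival probability is l_70/l_40 = 254161/453252 = 0.560750.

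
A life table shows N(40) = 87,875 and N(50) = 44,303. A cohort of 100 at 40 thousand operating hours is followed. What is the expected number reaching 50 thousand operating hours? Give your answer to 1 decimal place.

50.4

The relevant probability is 44,303/87,875 = 0.504159.
Expected number = 100 × 0.504159 = 50.4.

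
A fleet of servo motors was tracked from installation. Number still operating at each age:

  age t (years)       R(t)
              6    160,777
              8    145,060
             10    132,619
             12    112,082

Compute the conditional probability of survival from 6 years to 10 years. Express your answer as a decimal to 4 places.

The conditional survival probability is R(10)/R(6) = 132,619/160,777 = 0.824863.

0.8249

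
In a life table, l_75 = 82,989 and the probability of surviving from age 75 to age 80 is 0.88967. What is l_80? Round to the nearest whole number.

l_80 = l_75 × p = 82,989 × 0.88967 = 73833.

73833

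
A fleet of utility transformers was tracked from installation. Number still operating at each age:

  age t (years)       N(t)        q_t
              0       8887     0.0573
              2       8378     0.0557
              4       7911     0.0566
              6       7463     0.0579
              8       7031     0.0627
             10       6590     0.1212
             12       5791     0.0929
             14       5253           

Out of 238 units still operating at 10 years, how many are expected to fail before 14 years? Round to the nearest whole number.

The relevant probability is 1 − 5253/6590 = 0.202883.
Expected number = 238 × 0.202883 = 48.

48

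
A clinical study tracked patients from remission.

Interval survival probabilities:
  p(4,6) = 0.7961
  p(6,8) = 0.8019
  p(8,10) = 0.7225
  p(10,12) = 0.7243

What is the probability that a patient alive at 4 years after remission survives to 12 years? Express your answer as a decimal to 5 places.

Chaining the interval survival probabilities: 0.7961 × 0.8019 × 0.7225 × 0.7243.
= 0.334075.

0.33408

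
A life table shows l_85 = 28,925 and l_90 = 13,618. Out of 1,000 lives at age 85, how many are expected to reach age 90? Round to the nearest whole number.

471

The relevant probability is 13,618/28,925 = 0.470804.
Expected number = 1,000 × 0.470804 = 471.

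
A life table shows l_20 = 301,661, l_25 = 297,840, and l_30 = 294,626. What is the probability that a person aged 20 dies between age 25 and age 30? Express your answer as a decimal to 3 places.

We want 5|5q20 = (l_25 − l_30)/l_20.
This is the probability of reaching 25 but not 30, conditional on being alive at 20: (l_25 − l_30) / l_20.
= (297,840 − 294,626) / 301,661 = 3,214 / 301,661 = 0.010654.

0.011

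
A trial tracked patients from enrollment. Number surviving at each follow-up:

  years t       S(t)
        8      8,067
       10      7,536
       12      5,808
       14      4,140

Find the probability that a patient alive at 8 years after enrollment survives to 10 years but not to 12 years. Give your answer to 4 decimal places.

This is the probability of reaching 10 but not 12, conditional on being alive at 8: (S(10) − S(12)) / S(8).
= (7,536 − 5,808) / 8,067 = 1,728 / 8,067 = 0.214206.

0.2142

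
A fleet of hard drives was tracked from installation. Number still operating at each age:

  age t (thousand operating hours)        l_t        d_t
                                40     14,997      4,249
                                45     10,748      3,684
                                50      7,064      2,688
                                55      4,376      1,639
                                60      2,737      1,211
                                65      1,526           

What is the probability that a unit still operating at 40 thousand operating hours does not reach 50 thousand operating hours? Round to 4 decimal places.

0.5290

P(fail before 50 | operational at 40) = 1 − l_50/l_40 = 1 − 7,064/14,997 = (7,933)/14,997 = 0.528972.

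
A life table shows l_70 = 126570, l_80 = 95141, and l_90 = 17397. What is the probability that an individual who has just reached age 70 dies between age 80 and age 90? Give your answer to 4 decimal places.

0.6142

This is the probability of reaching 80 but not 90, conditional on being alive at 70: (l_80 − l_90) / l_70.
= (95141 − 17397) / 126570 = 77744 / 126570 = 0.614237.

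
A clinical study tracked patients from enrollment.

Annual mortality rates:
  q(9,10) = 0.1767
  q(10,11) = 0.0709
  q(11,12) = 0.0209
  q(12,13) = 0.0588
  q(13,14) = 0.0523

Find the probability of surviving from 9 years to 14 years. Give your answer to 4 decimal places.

0.6680

The overall survival probability is (1 − 0.1767) × (1 − 0.0709) × (1 − 0.0209) × (1 − 0.0588) × (1 − 0.0523).
= 0.8233 × 0.9291 × 0.9791 × 0.9412 × 0.9477 = 0.668037.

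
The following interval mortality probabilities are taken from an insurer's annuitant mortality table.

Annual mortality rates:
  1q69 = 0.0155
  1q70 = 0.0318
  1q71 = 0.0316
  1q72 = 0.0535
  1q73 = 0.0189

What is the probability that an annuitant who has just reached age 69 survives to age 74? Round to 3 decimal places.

0.857

5p69 = (1 − 0.0155) × (1 − 0.0318) × (1 − 0.0316) × (1 − 0.0535) × (1 − 0.0189).
= 0.9845 × 0.9682 × 0.9684 × 0.9465 × 0.9811 = 0.857175.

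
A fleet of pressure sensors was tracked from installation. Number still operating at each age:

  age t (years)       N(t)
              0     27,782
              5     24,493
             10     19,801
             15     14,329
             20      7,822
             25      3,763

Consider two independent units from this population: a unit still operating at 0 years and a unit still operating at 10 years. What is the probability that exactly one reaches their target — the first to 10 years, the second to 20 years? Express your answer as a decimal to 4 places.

0.5447

p₁ = N(10)/N(0) = 19,801/27,782 = 0.712728; p₂ = N(20)/N(10) = 7,822/19,801 = 0.395031.
P(exactly one) = p₁(1−p₂) + (1−p₁)p₂ = 0.431178 + 0.113481 = 0.544660.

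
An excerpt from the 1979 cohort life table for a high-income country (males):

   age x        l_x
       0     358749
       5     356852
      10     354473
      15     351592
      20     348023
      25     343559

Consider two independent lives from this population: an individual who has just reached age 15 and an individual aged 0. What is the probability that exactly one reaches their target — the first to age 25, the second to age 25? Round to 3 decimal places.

0.063

p₁ = l_25/l_15 = 343559/351592 = 0.977152; p₂ = l_25/l_0 = 343559/358749 = 0.957658.
P(exactly one) = p₁(1−p₂) + (1−p₁)p₂ = 0.041375 + 0.021881 = 0.063255.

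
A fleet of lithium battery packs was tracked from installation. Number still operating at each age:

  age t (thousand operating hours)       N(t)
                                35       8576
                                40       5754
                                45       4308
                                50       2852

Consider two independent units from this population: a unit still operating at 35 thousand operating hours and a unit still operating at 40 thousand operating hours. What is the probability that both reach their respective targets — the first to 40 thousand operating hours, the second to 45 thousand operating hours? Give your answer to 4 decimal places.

p₁ = N(40)/N(35) = 5754/8576 = 0.670942; p₂ = N(45)/N(40) = 4308/5754 = 0.748697.
P(both) = p₁ × p₂ = 0.670942 × 0.748697 = 0.502332.

0.5023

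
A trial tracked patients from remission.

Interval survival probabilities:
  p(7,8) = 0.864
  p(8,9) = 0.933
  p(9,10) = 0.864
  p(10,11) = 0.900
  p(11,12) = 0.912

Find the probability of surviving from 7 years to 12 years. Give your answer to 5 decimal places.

Chaining the interval survival probabilities: 0.864 × 0.933 × 0.864 × 0.900 × 0.912.
= 0.571671.

0.57167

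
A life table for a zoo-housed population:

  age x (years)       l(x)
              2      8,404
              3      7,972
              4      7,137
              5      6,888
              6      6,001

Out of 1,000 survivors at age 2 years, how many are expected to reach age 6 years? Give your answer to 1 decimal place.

The relevant probability is 6,001/8,404 = 0.714065.
Expected number = 1,000 × 0.714065 = 714.1.

714.1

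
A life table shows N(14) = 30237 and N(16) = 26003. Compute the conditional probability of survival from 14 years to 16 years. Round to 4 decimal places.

0.8600

The conditional survival probability is N(16)/N(14) = 26003/30237 = 0.859973.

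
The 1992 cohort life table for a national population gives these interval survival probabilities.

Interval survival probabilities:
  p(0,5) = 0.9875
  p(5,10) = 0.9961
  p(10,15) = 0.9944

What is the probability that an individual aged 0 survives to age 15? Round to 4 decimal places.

0.9781

Survival from 0 to 15 is the product of surviving each interval: 0.9875 × 0.9961 × 0.9944.
= 0.978140.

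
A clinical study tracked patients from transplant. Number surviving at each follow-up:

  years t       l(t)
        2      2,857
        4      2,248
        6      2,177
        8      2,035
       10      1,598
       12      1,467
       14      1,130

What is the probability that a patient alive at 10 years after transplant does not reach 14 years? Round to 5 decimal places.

P(die before 14 | alive at 10) = 1 − l(14)/l(10) = 1 − 1,130/1,598 = (468)/1,598 = 0.292866.

0.29287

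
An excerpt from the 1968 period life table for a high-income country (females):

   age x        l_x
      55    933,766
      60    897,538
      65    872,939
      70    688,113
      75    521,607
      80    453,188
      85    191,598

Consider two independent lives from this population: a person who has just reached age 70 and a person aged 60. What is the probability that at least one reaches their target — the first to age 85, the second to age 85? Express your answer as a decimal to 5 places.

0.43247

p₁ = l_85/l_70 = 191,598/688,113 = 0.278440; p₂ = l_85/l_60 = 191,598/897,538 = 0.213471.
P(at least one) = 1 − (1−p₁)(1−p₂) = 1 − 0.721560 × 0.786529 = 0.432472.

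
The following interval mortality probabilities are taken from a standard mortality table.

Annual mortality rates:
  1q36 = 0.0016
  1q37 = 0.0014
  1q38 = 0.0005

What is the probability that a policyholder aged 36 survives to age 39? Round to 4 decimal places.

0.9965

The overall survival probability is (1 − 0.0016) × (1 − 0.0014) × (1 − 0.0005).
= 0.9984 × 0.9986 × 0.9995 = 0.996504.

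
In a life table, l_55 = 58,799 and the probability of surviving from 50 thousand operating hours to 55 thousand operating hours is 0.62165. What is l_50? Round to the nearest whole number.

94585

l_50 = l_55 / p = 58,799 / 0.62165 = 94585.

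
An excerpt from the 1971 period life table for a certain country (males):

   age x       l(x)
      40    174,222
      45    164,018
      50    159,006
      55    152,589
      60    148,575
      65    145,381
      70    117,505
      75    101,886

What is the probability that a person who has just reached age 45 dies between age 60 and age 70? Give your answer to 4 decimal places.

0.1894

This is the probability of reaching 60 but not 70, conditional on being alive at 45: (l(60) − l(70)) / l(45).
= (148,575 − 117,505) / 164,018 = 31,070 / 164,018 = 0.189430.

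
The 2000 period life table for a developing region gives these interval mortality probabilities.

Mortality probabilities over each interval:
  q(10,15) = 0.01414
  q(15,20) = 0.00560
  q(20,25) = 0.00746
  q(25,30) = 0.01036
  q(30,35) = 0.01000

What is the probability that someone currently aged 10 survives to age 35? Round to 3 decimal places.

0.953

P(survive 10→35) = (1 − 0.01414) × (1 − 0.00560) × (1 − 0.00746) × (1 − 0.01036) × (1 − 0.01000).
= 0.98586 × 0.99440 × 0.99254 × 0.98964 × 0.99000 = 0.953316.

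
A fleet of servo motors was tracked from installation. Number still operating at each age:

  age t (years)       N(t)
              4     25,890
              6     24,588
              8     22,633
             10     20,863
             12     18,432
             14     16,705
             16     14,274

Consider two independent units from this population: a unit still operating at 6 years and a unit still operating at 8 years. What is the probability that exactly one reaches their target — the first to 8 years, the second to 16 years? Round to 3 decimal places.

p₁ = N(8)/N(6) = 22,633/24,588 = 0.920490; p₂ = N(16)/N(8) = 14,274/22,633 = 0.630672.
P(exactly one) = p₁(1−p₂) + (1−p₁)p₂ = 0.339963 + 0.050145 = 0.390107.

0.390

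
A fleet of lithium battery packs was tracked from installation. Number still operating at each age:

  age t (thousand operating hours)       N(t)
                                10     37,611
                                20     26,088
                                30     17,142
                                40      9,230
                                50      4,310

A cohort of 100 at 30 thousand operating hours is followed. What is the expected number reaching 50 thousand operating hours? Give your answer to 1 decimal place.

The relevant probability is 4,310/17,142 = 0.251429.
Expected number = 100 × 0.251429 = 25.1.

25.1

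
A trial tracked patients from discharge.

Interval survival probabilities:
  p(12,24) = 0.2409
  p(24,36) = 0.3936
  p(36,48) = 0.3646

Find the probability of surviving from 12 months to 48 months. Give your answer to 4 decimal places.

0.0346

The overall survival probability is 0.2409 × 0.3936 × 0.3646.
= 0.034571.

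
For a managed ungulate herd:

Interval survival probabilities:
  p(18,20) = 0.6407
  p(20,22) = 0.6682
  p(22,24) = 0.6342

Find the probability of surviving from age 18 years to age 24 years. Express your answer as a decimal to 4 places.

0.2715

The overall survival probability is 0.6407 × 0.6682 × 0.6342.
= 0.271511.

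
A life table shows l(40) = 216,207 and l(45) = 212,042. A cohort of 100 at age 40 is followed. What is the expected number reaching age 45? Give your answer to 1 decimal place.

The relevant probability is 212,042/216,207 = 0.980736.
Expected number = 100 × 0.980736 = 98.1.

98.1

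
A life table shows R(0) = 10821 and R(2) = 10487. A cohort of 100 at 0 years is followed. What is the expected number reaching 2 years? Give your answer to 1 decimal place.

96.9

The relevant probability is 10487/10821 = 0.969134.
Expected number = 100 × 0.969134 = 96.9.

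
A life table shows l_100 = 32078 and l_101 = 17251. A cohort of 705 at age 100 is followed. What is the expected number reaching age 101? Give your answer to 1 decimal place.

379.1

The relevant probability is 17251/32078 = 0.537783.
Expected number = 705 × 0.537783 = 379.1.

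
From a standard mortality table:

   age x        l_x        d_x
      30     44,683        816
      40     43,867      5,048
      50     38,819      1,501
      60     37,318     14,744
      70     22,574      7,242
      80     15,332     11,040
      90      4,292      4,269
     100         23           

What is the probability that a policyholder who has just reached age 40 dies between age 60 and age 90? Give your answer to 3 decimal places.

0.753

We want 20|30q40 = (l_60 − l_90)/l_40.
This is the probability of reaching 60 but not 90, conditional on being alive at 40: (l_60 − l_90) / l_40.
= (37,318 − 4,292) / 43,867 = 33,026 / 43,867 = 0.752867.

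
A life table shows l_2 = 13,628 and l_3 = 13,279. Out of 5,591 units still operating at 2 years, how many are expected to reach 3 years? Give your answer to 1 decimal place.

The relevant probability is 13,279/13,628 = 0.974391.
Expected number = 5,591 × 0.974391 = 5447.8.

5447.8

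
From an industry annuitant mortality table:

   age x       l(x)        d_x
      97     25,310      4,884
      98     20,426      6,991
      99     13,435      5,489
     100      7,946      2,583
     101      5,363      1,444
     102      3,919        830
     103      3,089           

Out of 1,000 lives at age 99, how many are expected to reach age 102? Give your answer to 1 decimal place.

291.7

The relevant probability is 3,919/13,435 = 0.291701.
Expected number = 1,000 × 0.291701 = 291.7.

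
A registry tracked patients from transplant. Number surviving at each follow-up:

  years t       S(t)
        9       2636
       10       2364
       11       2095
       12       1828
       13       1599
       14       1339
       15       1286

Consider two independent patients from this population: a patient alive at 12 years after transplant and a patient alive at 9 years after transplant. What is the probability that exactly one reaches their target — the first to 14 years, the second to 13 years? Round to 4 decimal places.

p₁ = S(14)/S(12) = 1339/1828 = 0.732495; p₂ = S(13)/S(9) = 1599/2636 = 0.606601.
P(exactly one) = p₁(1−p₂) + (1−p₁)p₂ = 0.288163 + 0.162269 = 0.450432.

0.4504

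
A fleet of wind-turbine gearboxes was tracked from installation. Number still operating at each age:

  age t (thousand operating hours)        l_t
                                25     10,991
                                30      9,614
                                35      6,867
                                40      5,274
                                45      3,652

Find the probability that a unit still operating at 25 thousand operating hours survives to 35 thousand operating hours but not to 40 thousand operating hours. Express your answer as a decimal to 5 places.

0.14494

This is the probability of reaching 35 but not 40, conditional on being operational at 25: (l_35 − l_40) / l_25.
= (6,867 − 5,274) / 10,991 = 1,593 / 10,991 = 0.144937.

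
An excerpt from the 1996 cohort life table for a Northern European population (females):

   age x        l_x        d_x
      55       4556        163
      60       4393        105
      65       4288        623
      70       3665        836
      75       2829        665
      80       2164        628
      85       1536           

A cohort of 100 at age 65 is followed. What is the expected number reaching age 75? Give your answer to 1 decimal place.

The relevant probability is 2829/4288 = 0.659748.
Expected number = 100 × 0.659748 = 66.0.

66.0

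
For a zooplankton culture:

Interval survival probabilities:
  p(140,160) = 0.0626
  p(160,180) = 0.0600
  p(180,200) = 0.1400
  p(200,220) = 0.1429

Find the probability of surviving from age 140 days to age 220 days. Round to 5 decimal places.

Survival from 140 to 220 is the product of surviving each interval: 0.0626 × 0.0600 × 0.1400 × 0.1429.
= 0.000075.

0.00008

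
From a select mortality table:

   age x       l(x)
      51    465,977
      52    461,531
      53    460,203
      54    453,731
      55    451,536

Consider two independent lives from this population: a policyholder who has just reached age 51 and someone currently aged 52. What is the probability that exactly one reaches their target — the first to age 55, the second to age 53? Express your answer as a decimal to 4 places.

0.0337

p₁ = l(55)/l(51) = 451,536/465,977 = 0.969009; p₂ = l(53)/l(52) = 460,203/461,531 = 0.997123.
P(exactly one) = p₁(1−p₂) + (1−p₁)p₂ = 0.002788 + 0.030902 = 0.033690.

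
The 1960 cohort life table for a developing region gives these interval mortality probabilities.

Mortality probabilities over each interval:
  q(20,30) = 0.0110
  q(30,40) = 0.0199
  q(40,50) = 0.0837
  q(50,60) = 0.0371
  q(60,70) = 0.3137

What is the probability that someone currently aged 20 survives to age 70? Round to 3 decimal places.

0.587

Chaining the interval survival probabilities: (1 − 0.0110) × (1 − 0.0199) × (1 − 0.0837) × (1 − 0.0371) × (1 − 0.3137).
= 0.9890 × 0.9801 × 0.9163 × 0.9629 × 0.6863 = 0.586948.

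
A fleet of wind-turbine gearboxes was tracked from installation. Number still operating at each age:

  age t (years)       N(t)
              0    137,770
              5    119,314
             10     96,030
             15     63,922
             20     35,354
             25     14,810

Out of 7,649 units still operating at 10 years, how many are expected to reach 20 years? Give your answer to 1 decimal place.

2816.0

The relevant probability is 35,354/96,030 = 0.368156.
Expected number = 7,649 × 0.368156 = 2816.0.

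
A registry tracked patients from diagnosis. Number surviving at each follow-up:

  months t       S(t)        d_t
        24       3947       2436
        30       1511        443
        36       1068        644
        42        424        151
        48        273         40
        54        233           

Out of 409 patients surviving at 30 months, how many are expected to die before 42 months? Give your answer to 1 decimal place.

294.2

The relevant probability is 1 − 424/1511 = 0.719391.
Expected number = 409 × 0.719391 = 294.2.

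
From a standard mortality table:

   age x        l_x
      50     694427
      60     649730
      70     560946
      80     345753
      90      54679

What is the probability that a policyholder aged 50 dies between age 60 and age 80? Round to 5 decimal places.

We want 10|20q50 = (l_60 − l_80)/l_50.
This is the probability of reaching 60 but not 80, conditional on being alive at 50: (l_60 − l_80) / l_50.
= (649730 − 345753) / 694427 = 303977 / 694427 = 0.437738.

0.43774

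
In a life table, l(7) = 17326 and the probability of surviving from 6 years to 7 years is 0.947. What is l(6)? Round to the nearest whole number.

18296

l(6) = l(7) / p = 17326 / 0.947 = 18296.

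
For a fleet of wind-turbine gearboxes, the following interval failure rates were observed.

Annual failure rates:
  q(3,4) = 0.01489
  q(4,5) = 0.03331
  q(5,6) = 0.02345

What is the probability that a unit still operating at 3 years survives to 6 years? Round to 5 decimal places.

0.92996

P(survive 3→6) = (1 − 0.01489) × (1 − 0.03331) × (1 − 0.02345).
= 0.98511 × 0.96669 × 0.97655 = 0.929965.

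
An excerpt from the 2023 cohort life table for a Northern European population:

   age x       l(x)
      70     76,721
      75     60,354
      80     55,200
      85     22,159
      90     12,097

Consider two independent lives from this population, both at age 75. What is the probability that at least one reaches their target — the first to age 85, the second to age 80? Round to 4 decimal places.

p₁ = l(85)/l(75) = 22,159/60,354 = 0.367150; p₂ = l(80)/l(75) = 55,200/60,354 = 0.914604.
P(at least one) = 1 − (1−p₁)(1−p₂) = 1 − 0.632850 × 0.085396 = 0.945957.

0.9460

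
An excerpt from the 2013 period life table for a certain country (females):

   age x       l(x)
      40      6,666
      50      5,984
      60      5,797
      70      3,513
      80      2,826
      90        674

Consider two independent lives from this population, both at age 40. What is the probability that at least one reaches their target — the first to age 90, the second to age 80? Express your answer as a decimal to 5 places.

0.48219

p₁ = l(90)/l(40) = 674/6,666 = 0.101110; p₂ = l(80)/l(40) = 2,826/6,666 = 0.423942.
P(at least one) = 1 − (1−p₁)(1−p₂) = 1 − 0.898890 × 0.576058 = 0.482187.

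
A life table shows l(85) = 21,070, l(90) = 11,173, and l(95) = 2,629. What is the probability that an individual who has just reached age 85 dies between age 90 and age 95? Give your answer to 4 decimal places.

0.4055

This is the probability of reaching 90 but not 95, conditional on being alive at 85: (l(90) − l(95)) / l(85).
= (11,173 − 2,629) / 21,070 = 8,544 / 21,070 = 0.405505.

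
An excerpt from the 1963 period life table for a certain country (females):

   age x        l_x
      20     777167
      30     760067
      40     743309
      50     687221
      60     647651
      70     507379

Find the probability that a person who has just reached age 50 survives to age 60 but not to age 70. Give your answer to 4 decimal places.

This is the probability of reaching 60 but not 70, conditional on being alive at 50: (l_60 − l_70) / l_50.
= (647651 − 507379) / 687221 = 140272 / 687221 = 0.204115.

0.2041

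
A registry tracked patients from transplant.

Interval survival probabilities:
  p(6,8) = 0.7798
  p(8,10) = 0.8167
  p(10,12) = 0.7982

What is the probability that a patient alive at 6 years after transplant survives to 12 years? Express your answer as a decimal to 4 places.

0.5083

The overall survival probability is 0.7798 × 0.8167 × 0.7982.
= 0.508344.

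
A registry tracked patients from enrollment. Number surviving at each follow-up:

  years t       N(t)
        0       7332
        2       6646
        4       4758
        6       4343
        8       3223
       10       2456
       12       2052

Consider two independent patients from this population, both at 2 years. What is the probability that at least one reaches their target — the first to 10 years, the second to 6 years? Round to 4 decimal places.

0.7815

p₁ = N(10)/N(2) = 2456/6646 = 0.369546; p₂ = N(6)/N(2) = 4343/6646 = 0.653476.
P(at least one) = 1 − (1−p₁)(1−p₂) = 1 − 0.630454 × 0.346524 = 0.781533.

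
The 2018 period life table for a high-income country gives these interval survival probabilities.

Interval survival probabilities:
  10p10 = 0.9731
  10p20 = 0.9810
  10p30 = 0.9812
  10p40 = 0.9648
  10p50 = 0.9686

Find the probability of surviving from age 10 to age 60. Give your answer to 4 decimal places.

Chaining the interval survival probabilities: 0.9731 × 0.9810 × 0.9812 × 0.9648 × 0.9686.
= 0.875318.

0.8753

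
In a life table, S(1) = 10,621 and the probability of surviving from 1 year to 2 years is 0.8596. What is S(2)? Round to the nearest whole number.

9130

S(2) = S(1) × p = 10,621 × 0.8596 = 9130.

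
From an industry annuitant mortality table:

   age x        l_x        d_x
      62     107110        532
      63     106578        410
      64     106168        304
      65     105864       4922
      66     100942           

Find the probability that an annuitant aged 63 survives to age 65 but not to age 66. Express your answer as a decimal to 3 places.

We want 2|1q63 = (l_65 − l_66)/l_63.
This is the probability of reaching 65 but not 66, conditional on being alive at 63: (l_65 − l_66) / l_63.
= (105864 − 100942) / 106578 = 4922 / 106578 = 0.046182.

0.046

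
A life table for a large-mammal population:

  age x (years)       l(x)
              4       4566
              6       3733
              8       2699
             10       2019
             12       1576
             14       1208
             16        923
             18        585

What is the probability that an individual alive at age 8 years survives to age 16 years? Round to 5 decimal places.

0.34198

The conditional survival probability is l(16)/l(8) = 923/2699 = 0.341979.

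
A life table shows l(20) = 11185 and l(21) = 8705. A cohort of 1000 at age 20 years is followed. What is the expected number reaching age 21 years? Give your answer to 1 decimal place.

778.3

The relevant probability is 8705/11185 = 0.778274.
Expected number = 1000 × 0.778274 = 778.3.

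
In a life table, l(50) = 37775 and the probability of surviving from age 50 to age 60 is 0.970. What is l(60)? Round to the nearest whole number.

36642

l(60) = l(50) × p = 37775 × 0.970 = 36642.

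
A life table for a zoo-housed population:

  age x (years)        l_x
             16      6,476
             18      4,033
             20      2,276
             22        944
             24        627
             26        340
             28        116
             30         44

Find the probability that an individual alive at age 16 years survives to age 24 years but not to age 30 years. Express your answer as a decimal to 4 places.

0.0900

This is the probability of reaching 24 but not 30, conditional on being alive at 16: (l_24 − l_30) / l_16.
= (627 − 44) / 6,476 = 583 / 6,476 = 0.090025.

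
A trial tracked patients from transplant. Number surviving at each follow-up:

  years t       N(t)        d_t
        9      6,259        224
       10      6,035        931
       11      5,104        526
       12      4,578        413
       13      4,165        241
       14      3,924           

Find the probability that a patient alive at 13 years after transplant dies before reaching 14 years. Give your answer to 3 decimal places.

P(die before 14 | alive at 13) = 1 − N(14)/N(13) = 1 − 3,924/4,165 = (241)/4,165 = 0.057863.

0.058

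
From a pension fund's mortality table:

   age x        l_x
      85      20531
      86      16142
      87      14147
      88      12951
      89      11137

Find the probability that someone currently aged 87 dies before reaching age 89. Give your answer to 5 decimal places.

0.21277

P(die before 89 | alive at 87) = 1 − l_89/l_87 = 1 − 11137/14147 = (3010)/14147 = 0.212766.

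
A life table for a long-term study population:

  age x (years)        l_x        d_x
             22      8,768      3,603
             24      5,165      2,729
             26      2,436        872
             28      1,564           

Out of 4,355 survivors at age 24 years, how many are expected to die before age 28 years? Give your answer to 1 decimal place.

The relevant probability is 1 − 1,564/5,165 = 0.697193.
Expected number = 4,355 × 0.697193 = 3036.3.

3036.3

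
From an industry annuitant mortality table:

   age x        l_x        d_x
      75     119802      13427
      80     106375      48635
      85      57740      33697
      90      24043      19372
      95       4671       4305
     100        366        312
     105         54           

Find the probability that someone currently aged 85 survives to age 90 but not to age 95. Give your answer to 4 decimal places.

0.3355

This is the probability of reaching 90 but not 95, conditional on being alive at 85: (l_90 − l_95) / l_85.
= (24043 − 4671) / 57740 = 19372 / 57740 = 0.335504.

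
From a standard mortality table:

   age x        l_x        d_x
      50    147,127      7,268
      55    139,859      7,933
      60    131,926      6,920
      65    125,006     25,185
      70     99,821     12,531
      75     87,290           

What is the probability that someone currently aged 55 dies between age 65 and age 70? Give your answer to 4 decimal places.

0.1801

This is the probability of reaching 65 but not 70, conditional on being alive at 55: (l_65 − l_70) / l_55.
= (125,006 − 99,821) / 139,859 = 25,185 / 139,859 = 0.180074.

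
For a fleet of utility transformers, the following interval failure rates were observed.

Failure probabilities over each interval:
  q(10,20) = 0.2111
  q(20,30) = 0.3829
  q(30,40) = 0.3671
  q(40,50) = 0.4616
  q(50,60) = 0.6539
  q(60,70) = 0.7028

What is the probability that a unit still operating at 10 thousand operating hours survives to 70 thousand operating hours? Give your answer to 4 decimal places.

0.0171

Survival from 10 to 70 is the product of surviving each interval: (1 − 0.2111) × (1 − 0.3829) × (1 − 0.3671) × (1 − 0.4616) × (1 − 0.6539) × (1 − 0.7028).
= 0.7889 × 0.6171 × 0.6329 × 0.5384 × 0.3461 × 0.2972 = 0.017063.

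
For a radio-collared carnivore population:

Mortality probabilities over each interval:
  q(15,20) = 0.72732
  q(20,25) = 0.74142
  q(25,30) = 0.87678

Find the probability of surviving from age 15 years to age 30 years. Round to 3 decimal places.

The overall survival probability is (1 − 0.72732) × (1 − 0.74142) × (1 − 0.87678).
= 0.27268 × 0.25858 × 0.12322 = 0.008688.

0.009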